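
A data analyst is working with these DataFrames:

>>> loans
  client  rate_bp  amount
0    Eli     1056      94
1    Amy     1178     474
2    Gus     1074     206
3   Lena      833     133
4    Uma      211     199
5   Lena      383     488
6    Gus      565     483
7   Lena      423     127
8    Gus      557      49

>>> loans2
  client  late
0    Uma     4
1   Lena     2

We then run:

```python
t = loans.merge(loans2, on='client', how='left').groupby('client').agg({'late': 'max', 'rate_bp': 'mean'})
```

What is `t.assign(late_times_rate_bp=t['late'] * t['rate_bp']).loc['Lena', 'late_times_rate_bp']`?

1092.66666667

merge on 'client' (how='left') → 9 rows:
  client  rate_bp  amount  late
0    Eli     1056      94   NaN
1    Amy     1178     474   NaN
2    Gus     1074     206   NaN
3   Lena      833     133   2.0
4    Uma      211     199   4.0
5   Lena      383     488   2.0
6    Gus      565     483   NaN
7   Lena      423     127   2.0
8    Gus      557      49   NaN
group by client: max(late), mean(rate_bp):
        late      rate_bp
client                   
Amy      NaN  1178.000000
Eli      NaN  1056.000000
Gus      NaN   732.000000
Lena     2.0   546.333333
Uma      4.0   211.000000
add column late_times_rate_bp = t['late'] * t['rate_bp']:
        late      rate_bp  late_times_rate_bp
client                                       
Amy      NaN  1178.000000                 NaN
Eli      NaN  1056.000000                 NaN
Gus      NaN   732.000000                 NaN
Lena     2.0   546.333333         1092.666667
Uma      4.0   211.000000          844.000000
Taking the value at row 'Lena', column 'late_times_rate_bp' gives 1092.66666667.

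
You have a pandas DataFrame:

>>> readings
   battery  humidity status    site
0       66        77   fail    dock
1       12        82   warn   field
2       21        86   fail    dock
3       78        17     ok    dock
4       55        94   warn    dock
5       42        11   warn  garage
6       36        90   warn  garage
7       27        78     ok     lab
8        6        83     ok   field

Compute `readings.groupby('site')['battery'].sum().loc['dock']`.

220

group by site, sum of battery:
site
dock      220
field      18
garage     78
lab        27
Name: battery, dtype: int64
Taking the value at index 'dock' gives 220.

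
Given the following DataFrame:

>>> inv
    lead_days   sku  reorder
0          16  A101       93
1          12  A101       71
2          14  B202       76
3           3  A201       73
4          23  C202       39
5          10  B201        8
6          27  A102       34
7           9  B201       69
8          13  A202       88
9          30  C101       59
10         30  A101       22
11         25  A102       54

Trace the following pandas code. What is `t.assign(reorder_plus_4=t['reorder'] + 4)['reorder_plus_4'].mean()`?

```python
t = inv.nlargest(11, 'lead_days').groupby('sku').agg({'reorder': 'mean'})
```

take 11 rows with largest lead_days:
    lead_days   sku  reorder
9          30  C101       59
10         30  A101       22
6          27  A102       34
11         25  A102       54
4          23  C202       39
0          16  A101       93
2          14  B202       76
8          13  A202       88
1          12  A101       71
5          10  B201        8
7           9  B201       69
group by sku, mean of reorder:
      reorder
sku          
A101     62.0
A102     44.0
A202     88.0
B201     38.5
B202     76.0
C101     59.0
C202     39.0
add column reorder_plus_4 = t['reorder'] + 4:
      reorder  reorder_plus_4
sku                          
A101     62.0            66.0
A102     44.0            48.0
A202     88.0            92.0
B201     38.5            42.5
B202     76.0            80.0
C101     59.0            63.0
C202     39.0            43.0
Finally, mean of column 'reorder_plus_4' = 62.0714285714.

62.0714285714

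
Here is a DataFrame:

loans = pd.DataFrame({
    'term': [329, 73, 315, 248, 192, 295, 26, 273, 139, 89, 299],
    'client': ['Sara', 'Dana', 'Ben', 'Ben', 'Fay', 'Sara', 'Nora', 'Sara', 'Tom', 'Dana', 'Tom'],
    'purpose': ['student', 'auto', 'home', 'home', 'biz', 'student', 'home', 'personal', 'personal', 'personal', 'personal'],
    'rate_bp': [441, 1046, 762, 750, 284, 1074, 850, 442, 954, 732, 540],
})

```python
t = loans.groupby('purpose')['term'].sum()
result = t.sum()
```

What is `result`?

2278

group by purpose, sum of term:
purpose
auto         73
biz         192
home        589
personal    800
student     624
Name: term, dtype: int64
Finally, sum of the resulting series = 2278.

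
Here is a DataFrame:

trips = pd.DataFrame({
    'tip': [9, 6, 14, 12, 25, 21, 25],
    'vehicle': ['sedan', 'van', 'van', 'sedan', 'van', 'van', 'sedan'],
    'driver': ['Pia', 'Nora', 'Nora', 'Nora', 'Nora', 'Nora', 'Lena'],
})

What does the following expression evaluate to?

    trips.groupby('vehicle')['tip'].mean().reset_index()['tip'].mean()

group by vehicle, mean of tip:
vehicle
sedan    15.333333
van      16.500000
Name: tip, dtype: float64
reset_index():
  vehicle        tip
0   sedan  15.333333
1     van  16.500000

15.9166666667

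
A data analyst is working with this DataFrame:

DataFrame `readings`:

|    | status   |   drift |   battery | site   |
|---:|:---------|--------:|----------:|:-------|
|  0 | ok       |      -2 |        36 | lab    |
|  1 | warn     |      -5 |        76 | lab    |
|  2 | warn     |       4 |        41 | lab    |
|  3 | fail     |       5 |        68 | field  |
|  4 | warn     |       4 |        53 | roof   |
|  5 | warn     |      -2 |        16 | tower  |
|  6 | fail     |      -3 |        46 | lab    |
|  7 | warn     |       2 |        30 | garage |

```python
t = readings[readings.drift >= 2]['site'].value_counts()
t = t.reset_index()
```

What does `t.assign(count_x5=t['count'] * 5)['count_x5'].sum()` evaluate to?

20

filter rows where drift >= 2:
  status  drift  battery    site
2   warn      4       41     lab
3   fail      5       68   field
4   warn      4       53    roof
7   warn      2       30  garage
value_counts of site:
site
lab       1
field     1
roof      1
garage    1
Name: count, dtype: int64
reset_index():
     site  count
0     lab      1
1   field      1
2    roof      1
3  garage      1
add column count_x5 = t['count'] * 5:
     site  count  count_x5
0     lab      1         5
1   field      1         5
2    roof      1         5
3  garage      1         5
So sum() = 20.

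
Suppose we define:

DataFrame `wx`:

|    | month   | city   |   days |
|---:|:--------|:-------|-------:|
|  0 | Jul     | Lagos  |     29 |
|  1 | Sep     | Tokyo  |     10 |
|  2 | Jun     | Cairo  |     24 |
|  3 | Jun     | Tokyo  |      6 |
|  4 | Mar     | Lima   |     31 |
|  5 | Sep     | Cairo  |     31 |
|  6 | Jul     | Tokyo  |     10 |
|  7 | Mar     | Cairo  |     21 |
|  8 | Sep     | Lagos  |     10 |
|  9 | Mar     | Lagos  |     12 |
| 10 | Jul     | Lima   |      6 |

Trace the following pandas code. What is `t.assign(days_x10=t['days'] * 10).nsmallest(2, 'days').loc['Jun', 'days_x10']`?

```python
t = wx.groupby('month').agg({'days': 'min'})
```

60

group by month, min of days:
       days
month      
Jul       6
Jun       6
Mar      12
Sep      10
add column days_x10 = t['days'] * 10:
       days  days_x10
month                
Jul       6        60
Jun       6        60
Mar      12       120
Sep      10       100
take 2 rows with smallest days:
       days  days_x10
month                
Jul       6        60
Jun       6        60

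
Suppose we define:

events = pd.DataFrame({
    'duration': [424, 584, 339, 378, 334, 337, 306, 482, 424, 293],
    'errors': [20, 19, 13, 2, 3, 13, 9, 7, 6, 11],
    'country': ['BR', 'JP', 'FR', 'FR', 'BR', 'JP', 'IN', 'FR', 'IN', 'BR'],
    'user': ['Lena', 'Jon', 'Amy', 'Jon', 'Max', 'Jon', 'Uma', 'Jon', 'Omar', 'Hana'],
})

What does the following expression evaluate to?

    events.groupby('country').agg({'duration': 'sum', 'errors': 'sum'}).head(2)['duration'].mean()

1125.0

group by country: sum(duration), sum(errors):
         duration  errors
country                  
BR           1051      34
FR           1199      22
IN            730      15
JP            921      32
take first 2 rows:
         duration  errors
country                  
BR           1051      34
FR           1199      22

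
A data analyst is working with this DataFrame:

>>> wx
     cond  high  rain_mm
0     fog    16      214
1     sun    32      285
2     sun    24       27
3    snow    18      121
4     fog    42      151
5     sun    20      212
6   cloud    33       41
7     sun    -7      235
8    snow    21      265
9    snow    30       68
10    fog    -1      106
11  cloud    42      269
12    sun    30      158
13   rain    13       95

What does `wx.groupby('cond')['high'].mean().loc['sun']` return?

group by cond, mean of high:
cond
cloud    37.5
fog      19.0
rain     13.0
snow     23.0
sun      19.8
Name: high, dtype: float64

19.8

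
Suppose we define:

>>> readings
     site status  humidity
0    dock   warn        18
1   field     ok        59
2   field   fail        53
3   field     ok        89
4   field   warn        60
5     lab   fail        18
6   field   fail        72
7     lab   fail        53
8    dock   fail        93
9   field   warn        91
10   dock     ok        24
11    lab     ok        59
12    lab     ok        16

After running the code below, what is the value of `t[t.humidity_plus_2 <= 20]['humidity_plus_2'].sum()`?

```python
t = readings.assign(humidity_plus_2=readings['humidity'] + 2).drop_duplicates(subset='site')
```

add column humidity_plus_2 = readings['humidity'] + 2:
     site status  humidity  humidity_plus_2
0    dock   warn        18               20
1   field     ok        59               61
2   field   fail        53               55
3   field     ok        89               91
4   field   warn        60               62
5     lab   fail        18               20
6   field   fail        72               74
7     lab   fail        53               55
8    dock   fail        93               95
9   field   warn        91               93
10   dock     ok        24               26
11    lab     ok        59               61
12    lab     ok        16               18
drop duplicate site (keep=first):
    site status  humidity  humidity_plus_2
0   dock   warn        18               20
1  field     ok        59               61
5    lab   fail        18               20
filter rows where humidity_plus_2 <= 20:
   site status  humidity  humidity_plus_2
0  dock   warn        18               20
5   lab   fail        18               20
Reading off the sum of column 'humidity_plus_2', we get 40.

40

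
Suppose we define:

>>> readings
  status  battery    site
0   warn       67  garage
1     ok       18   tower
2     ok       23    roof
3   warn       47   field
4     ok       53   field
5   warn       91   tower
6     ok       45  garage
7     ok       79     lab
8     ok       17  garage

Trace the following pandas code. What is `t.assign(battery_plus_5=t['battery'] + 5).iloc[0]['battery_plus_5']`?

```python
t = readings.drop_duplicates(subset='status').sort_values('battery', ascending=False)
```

drop duplicate status (keep=first):
  status  battery    site
0   warn       67  garage
1     ok       18   tower
sort by battery descending:
  status  battery    site
0   warn       67  garage
1     ok       18   tower
add column battery_plus_5 = t['battery'] + 5:
  status  battery    site  battery_plus_5
0   warn       67  garage              72
1     ok       18   tower              23

72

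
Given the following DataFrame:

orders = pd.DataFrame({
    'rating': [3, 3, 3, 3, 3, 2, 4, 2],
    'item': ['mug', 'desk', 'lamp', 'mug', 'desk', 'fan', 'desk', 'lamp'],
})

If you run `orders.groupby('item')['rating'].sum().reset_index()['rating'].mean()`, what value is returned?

5.75

group by item, sum of rating:
item
desk    10
fan      2
lamp     5
mug      6
Name: rating, dtype: int64
reset_index():
   item  rating
0  desk      10
1   fan       2
2  lamp       5
3   mug       6
Then the mean of column 'rating': 5.75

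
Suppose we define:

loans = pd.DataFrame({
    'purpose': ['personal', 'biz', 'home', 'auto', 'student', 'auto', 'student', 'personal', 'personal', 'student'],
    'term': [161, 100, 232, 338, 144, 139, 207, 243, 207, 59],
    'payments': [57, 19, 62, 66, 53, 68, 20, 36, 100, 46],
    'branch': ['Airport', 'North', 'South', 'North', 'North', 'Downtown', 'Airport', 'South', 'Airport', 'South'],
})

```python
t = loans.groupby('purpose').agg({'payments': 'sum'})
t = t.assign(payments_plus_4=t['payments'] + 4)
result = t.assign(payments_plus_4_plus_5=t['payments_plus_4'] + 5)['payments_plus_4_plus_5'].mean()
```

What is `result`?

group by purpose, sum of payments:
          payments
purpose           
auto           134
biz             19
home            62
personal       193
student        119
add column payments_plus_4 = t['payments'] + 4:
          payments  payments_plus_4
purpose                            
auto           134              138
biz             19               23
home            62               66
personal       193              197
student        119              123
add column payments_plus_4_plus_5 = t['payments_plus_4'] + 5:
          payments  payments_plus_4  payments_plus_4_plus_5
purpose                                                    
auto           134              138                     143
biz             19               23                      28
home            62               66                      71
personal       193              197                     202
student        119              123                     128

114.4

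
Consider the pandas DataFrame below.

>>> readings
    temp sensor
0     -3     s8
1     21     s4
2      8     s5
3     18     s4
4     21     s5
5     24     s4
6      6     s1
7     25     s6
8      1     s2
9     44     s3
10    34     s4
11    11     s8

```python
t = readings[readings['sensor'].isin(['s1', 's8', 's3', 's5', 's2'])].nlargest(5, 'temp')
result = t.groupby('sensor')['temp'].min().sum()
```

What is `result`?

69

filter rows where sensor in ['s1', 's8', 's3', 's5', 's2']:
    temp sensor
0     -3     s8
2      8     s5
4     21     s5
6      6     s1
8      1     s2
9     44     s3
11    11     s8
take 5 rows with largest temp:
    temp sensor
9     44     s3
4     21     s5
11    11     s8
2      8     s5
6      6     s1
group by sensor, min of temp:
sensor
s1     6
s3    44
s5     8
s8    11
Name: temp, dtype: int64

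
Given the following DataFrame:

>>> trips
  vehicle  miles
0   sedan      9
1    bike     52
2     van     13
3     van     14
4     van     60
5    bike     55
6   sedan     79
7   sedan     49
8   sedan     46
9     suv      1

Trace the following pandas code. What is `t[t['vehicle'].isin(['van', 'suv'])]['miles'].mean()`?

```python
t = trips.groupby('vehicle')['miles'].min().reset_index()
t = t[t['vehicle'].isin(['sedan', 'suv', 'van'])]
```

group by vehicle, min of miles:
vehicle
bike     52
sedan     9
suv       1
van      13
Name: miles, dtype: int64
reset_index():
  vehicle  miles
0    bike     52
1   sedan      9
2     suv      1
3     van     13
filter rows where vehicle in ['sedan', 'suv', 'van']:
  vehicle  miles
1   sedan      9
2     suv      1
3     van     13
filter rows where vehicle in ['van', 'suv']:
  vehicle  miles
2     suv      1
3     van     13

7.0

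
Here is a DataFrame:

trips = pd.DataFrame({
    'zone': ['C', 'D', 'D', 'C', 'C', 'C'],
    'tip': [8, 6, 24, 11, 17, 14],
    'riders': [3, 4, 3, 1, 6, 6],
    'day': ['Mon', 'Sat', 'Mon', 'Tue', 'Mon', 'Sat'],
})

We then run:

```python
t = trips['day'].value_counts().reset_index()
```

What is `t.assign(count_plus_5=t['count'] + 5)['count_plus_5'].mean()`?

value_counts of day:
day
Mon    3
Sat    2
Tue    1
Name: count, dtype: int64
reset_index():
   day  count
0  Mon      3
1  Sat      2
2  Tue      1
add column count_plus_5 = t['count'] + 5:
   day  count  count_plus_5
0  Mon      3             8
1  Sat      2             7
2  Tue      1             6
Reading off the mean of column 'count_plus_5', we get 7.0.

7.0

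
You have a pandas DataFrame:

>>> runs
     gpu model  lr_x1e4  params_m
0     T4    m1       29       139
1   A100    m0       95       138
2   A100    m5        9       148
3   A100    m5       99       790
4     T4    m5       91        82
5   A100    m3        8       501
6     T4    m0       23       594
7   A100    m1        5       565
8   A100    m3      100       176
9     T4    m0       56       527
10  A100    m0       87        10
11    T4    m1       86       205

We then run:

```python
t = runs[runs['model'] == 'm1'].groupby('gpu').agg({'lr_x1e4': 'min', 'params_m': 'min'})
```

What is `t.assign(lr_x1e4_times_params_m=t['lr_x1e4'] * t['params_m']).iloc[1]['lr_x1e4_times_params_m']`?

4031

filter rows where model == 'm1':
     gpu model  lr_x1e4  params_m
0     T4    m1       29       139
7   A100    m1        5       565
11    T4    m1       86       205
group by gpu: min(lr_x1e4), min(params_m):
      lr_x1e4  params_m
gpu                    
A100        5       565
T4         29       139
add column lr_x1e4_times_params_m = t['lr_x1e4'] * t['params_m']:
      lr_x1e4  params_m  lr_x1e4_times_params_m
gpu                                            
A100        5       565                    2825
T4         29       139                    4031
So iloc[1]['lr_x1e4_times_params_m'] = 4031.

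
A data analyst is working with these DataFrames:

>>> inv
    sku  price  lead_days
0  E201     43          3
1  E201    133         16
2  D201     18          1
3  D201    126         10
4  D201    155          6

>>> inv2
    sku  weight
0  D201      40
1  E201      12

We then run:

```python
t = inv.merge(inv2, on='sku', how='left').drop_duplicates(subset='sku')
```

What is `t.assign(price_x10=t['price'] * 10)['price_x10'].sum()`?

610

merge on 'sku' (how='left') → 5 rows:
    sku  price  lead_days  weight
0  E201     43          3      12
1  E201    133         16      12
2  D201     18          1      40
3  D201    126         10      40
4  D201    155          6      40
drop duplicate sku (keep=first):
    sku  price  lead_days  weight
0  E201     43          3      12
2  D201     18          1      40
add column price_x10 = t['price'] * 10:
    sku  price  lead_days  weight  price_x10
0  E201     43          3      12        430
2  D201     18          1      40        180
The sum of column 'price_x10' is 610.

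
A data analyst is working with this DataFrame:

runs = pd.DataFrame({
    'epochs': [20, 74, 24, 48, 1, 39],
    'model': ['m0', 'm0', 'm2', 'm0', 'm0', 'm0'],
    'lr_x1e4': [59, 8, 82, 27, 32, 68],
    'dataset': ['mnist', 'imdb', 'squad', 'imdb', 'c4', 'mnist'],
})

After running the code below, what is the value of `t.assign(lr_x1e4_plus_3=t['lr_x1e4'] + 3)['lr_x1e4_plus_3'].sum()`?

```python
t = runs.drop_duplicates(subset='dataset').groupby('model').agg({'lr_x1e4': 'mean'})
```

drop duplicate dataset (keep=first):
   epochs model  lr_x1e4 dataset
0      20    m0       59   mnist
1      74    m0        8    imdb
2      24    m2       82   squad
4       1    m0       32      c4
group by model, mean of lr_x1e4:
       lr_x1e4
model         
m0        33.0
m2        82.0
add column lr_x1e4_plus_3 = t['lr_x1e4'] + 3:
       lr_x1e4  lr_x1e4_plus_3
model                         
m0        33.0            36.0
m2        82.0            85.0
So sum() = 121.0.

121.0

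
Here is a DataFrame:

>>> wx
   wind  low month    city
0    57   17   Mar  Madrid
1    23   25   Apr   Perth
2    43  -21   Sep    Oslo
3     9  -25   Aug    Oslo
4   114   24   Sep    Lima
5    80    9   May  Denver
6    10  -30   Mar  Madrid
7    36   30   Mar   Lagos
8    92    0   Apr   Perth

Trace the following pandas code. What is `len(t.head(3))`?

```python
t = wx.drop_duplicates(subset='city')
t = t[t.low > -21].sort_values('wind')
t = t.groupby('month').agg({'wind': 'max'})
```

drop duplicate city (keep=first):
   wind  low month    city
0    57   17   Mar  Madrid
1    23   25   Apr   Perth
2    43  -21   Sep    Oslo
4   114   24   Sep    Lima
5    80    9   May  Denver
7    36   30   Mar   Lagos
filter rows where low > -21:
   wind  low month    city
0    57   17   Mar  Madrid
1    23   25   Apr   Perth
4   114   24   Sep    Lima
5    80    9   May  Denver
7    36   30   Mar   Lagos
sort by wind:
   wind  low month    city
1    23   25   Apr   Perth
7    36   30   Mar   Lagos
0    57   17   Mar  Madrid
5    80    9   May  Denver
4   114   24   Sep    Lima
group by month, max of wind:
       wind
month      
Apr      23
Mar      57
May      80
Sep     114
take first 3 rows:
       wind
month      
Apr      23
Mar      57
May      80
So head(3)) = 3.

3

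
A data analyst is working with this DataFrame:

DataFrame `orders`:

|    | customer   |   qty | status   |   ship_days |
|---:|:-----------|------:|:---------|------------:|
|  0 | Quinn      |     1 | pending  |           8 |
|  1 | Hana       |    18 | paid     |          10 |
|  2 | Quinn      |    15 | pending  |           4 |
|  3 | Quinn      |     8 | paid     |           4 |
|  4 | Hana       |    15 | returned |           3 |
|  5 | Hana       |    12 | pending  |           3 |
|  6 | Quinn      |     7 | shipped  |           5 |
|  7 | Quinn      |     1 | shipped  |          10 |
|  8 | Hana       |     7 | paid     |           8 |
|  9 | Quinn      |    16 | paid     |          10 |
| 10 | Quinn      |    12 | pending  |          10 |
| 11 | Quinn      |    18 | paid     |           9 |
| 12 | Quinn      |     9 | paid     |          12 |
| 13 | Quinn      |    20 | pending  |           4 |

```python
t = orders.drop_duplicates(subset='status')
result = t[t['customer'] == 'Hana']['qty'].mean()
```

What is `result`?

16.5

drop duplicate status (keep=first):
  customer  qty    status  ship_days
0    Quinn    1   pending          8
1     Hana   18      paid         10
4     Hana   15  returned          3
6    Quinn    7   shipped          5
filter rows where customer == 'Hana':
  customer  qty    status  ship_days
1     Hana   18      paid         10
4     Hana   15  returned          3
Hence 16.5.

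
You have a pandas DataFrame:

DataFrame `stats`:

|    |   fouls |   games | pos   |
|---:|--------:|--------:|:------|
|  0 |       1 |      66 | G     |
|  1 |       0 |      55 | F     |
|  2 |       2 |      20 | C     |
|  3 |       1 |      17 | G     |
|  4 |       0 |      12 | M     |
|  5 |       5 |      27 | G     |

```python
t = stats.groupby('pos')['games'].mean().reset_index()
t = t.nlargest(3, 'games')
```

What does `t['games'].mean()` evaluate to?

37.2222222222

group by pos, mean of games:
pos
C    20.000000
F    55.000000
G    36.666667
M    12.000000
Name: games, dtype: float64
reset_index():
  pos      games
0   C  20.000000
1   F  55.000000
2   G  36.666667
3   M  12.000000
take 3 rows with largest games:
  pos      games
1   F  55.000000
2   G  36.666667
0   C  20.000000
Taking the mean of column 'games' gives 37.2222222222.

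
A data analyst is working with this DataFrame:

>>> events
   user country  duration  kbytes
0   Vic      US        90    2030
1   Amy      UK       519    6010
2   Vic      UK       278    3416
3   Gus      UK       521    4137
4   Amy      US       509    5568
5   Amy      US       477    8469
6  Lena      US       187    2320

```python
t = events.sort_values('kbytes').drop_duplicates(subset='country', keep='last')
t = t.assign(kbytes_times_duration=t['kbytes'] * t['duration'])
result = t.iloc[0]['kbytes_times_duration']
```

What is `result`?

3119190

sort by kbytes:
   user country  duration  kbytes
0   Vic      US        90    2030
6  Lena      US       187    2320
2   Vic      UK       278    3416
3   Gus      UK       521    4137
4   Amy      US       509    5568
1   Amy      UK       519    6010
5   Amy      US       477    8469
drop duplicate country (keep=last):
  user country  duration  kbytes
1  Amy      UK       519    6010
5  Amy      US       477    8469
add column kbytes_times_duration = t['kbytes'] * t['duration']:
  user country  duration  kbytes  kbytes_times_duration
1  Amy      UK       519    6010                3119190
5  Amy      US       477    8469                4039713
So iloc[0]['kbytes_times_duration'] = 3119190.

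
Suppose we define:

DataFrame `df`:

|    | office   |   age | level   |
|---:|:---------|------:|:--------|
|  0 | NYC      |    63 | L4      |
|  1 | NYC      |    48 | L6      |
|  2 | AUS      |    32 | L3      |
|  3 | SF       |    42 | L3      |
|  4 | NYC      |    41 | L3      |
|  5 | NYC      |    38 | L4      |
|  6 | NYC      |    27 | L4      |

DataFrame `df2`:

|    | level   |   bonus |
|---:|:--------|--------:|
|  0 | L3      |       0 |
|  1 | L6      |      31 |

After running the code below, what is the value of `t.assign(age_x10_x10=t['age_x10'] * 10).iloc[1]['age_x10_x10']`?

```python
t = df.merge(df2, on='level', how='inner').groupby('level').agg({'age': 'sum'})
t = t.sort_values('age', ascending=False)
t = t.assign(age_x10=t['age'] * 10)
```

merge on 'level' (how='inner') → 4 rows:
  office  age level  bonus
0    NYC   48    L6     31
1    AUS   32    L3      0
2     SF   42    L3      0
3    NYC   41    L3      0
group by level, sum of age:
       age
level     
L3     115
L6      48
sort by age descending:
       age
level     
L3     115
L6      48
add column age_x10 = t['age'] * 10:
       age  age_x10
level              
L3     115     1150
L6      48      480
add column age_x10_x10 = t['age_x10'] * 10:
       age  age_x10  age_x10_x10
level                           
L3     115     1150        11500
L6      48      480         4800
So iloc[1]['age_x10_x10'] = 4800.

4800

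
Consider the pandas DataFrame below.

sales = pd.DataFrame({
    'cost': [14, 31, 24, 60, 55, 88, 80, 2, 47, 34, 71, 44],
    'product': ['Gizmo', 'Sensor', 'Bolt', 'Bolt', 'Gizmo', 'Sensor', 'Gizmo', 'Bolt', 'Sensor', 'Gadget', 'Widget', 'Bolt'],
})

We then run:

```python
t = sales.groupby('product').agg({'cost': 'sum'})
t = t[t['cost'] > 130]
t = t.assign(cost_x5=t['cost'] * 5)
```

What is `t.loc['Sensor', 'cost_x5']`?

group by product, sum of cost:
         cost
product      
Bolt      130
Gadget     34
Gizmo     149
Sensor    166
Widget     71
filter rows where cost > 130:
         cost
product      
Gizmo     149
Sensor    166
add column cost_x5 = t['cost'] * 5:
         cost  cost_x5
product               
Gizmo     149      745
Sensor    166      830

830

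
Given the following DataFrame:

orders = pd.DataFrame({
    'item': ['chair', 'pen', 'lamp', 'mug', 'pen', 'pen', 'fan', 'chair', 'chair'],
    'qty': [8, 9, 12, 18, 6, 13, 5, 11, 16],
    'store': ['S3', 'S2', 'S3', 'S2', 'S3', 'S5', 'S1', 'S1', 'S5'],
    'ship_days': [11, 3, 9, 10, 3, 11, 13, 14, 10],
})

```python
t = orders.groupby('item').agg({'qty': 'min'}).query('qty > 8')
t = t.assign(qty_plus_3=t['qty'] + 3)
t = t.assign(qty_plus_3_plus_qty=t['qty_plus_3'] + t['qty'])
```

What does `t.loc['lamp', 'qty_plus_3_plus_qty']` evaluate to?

group by item, min of qty:
       qty
item      
chair    8
fan      5
lamp    12
mug     18
pen      6
filter rows where qty > 8:
      qty
item     
lamp   12
mug    18
add column qty_plus_3 = t['qty'] + 3:
      qty  qty_plus_3
item                 
lamp   12          15
mug    18          21
add column qty_plus_3_plus_qty = t['qty_plus_3'] + t['qty']:
      qty  qty_plus_3  qty_plus_3_plus_qty
item                                      
lamp   12          15                   27
mug    18          21                   39

27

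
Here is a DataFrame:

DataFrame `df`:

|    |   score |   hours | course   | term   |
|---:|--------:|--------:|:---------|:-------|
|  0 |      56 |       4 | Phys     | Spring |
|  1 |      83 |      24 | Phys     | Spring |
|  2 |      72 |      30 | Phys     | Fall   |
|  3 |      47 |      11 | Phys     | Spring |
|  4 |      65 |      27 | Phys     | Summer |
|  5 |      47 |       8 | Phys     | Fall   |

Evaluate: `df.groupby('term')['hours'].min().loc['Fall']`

group by term, min of hours:
term
Fall       8
Spring     4
Summer    27
Name: hours, dtype: int64

8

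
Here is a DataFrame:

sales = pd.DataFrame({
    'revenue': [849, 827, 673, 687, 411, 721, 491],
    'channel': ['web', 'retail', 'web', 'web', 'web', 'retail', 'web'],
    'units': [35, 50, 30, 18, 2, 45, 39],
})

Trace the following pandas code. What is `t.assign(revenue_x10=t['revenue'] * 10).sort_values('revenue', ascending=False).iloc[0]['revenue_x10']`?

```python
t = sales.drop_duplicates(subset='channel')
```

drop duplicate channel (keep=first):
   revenue channel  units
0      849     web     35
1      827  retail     50
add column revenue_x10 = t['revenue'] * 10:
   revenue channel  units  revenue_x10
0      849     web     35         8490
1      827  retail     50         8270
sort by revenue descending:
   revenue channel  units  revenue_x10
0      849     web     35         8490
1      827  retail     50         8270
Taking the value at position 0, column 'revenue_x10' gives 8490.

8490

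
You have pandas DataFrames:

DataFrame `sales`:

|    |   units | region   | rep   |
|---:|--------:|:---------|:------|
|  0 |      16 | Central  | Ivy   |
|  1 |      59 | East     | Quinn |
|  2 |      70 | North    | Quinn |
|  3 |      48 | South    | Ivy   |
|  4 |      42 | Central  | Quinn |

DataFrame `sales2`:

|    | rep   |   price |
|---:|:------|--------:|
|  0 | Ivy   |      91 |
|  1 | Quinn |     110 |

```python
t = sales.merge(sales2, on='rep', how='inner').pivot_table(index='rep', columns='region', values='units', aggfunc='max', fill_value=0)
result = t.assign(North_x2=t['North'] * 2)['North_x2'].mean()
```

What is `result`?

merge on 'rep' (how='inner') → 5 rows:
   units   region    rep  price
0     16  Central    Ivy     91
1     59     East  Quinn    110
2     70    North  Quinn    110
3     48    South    Ivy     91
4     42  Central  Quinn    110
pivot: rows=rep, cols=region, max(units):
region  Central  East  North  South
rep                                
Ivy          16     0      0     48
Quinn        42    59     70      0
add column North_x2 = t['North'] * 2:
region  Central  East  North  South  North_x2
rep                                          
Ivy          16     0      0     48         0
Quinn        42    59     70      0       140

70.0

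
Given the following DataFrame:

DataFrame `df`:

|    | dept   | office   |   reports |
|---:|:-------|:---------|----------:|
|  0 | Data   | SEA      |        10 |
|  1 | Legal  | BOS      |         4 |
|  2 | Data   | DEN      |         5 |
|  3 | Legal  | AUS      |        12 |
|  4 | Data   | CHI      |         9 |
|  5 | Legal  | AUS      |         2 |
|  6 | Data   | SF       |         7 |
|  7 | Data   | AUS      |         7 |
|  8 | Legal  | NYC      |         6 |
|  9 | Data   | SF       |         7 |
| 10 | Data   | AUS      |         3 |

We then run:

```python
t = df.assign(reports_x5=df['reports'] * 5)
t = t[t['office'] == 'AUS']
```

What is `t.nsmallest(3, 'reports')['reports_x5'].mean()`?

add column reports_x5 = df['reports'] * 5:
     dept office  reports  reports_x5
0    Data    SEA       10          50
1   Legal    BOS        4          20
2    Data    DEN        5          25
3   Legal    AUS       12          60
4    Data    CHI        9          45
5   Legal    AUS        2          10
6    Data     SF        7          35
7    Data    AUS        7          35
8   Legal    NYC        6          30
9    Data     SF        7          35
10   Data    AUS        3          15
filter rows where office == 'AUS':
     dept office  reports  reports_x5
3   Legal    AUS       12          60
5   Legal    AUS        2          10
7    Data    AUS        7          35
10   Data    AUS        3          15
take 3 rows with smallest reports:
     dept office  reports  reports_x5
5   Legal    AUS        2          10
10   Data    AUS        3          15
7    Data    AUS        7          35
Reading off the mean of column 'reports_x5', we get 20.0.

20.0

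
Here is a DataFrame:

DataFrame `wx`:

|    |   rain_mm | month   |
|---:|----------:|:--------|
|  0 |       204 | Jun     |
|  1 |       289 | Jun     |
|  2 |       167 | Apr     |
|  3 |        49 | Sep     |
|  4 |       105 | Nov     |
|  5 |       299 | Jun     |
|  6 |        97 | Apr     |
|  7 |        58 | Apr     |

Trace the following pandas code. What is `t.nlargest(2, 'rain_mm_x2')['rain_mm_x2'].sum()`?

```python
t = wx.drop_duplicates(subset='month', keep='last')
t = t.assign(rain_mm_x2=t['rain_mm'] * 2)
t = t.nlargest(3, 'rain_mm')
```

808

drop duplicate month (keep=last):
   rain_mm month
3       49   Sep
4      105   Nov
5      299   Jun
7       58   Apr
add column rain_mm_x2 = t['rain_mm'] * 2:
   rain_mm month  rain_mm_x2
3       49   Sep          98
4      105   Nov         210
5      299   Jun         598
7       58   Apr         116
take 3 rows with largest rain_mm:
   rain_mm month  rain_mm_x2
5      299   Jun         598
4      105   Nov         210
7       58   Apr         116
take 2 rows with largest rain_mm_x2:
   rain_mm month  rain_mm_x2
5      299   Jun         598
4      105   Nov         210
Finally, sum of column 'rain_mm_x2' = 808.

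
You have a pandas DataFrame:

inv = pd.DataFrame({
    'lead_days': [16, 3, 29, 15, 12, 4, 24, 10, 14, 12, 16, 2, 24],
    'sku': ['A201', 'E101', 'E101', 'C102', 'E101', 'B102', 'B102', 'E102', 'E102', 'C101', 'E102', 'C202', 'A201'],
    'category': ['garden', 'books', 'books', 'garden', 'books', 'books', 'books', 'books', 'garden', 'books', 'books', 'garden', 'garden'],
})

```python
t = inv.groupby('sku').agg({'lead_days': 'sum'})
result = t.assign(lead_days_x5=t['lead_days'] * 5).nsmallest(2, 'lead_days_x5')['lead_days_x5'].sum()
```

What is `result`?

70

group by sku, sum of lead_days:
      lead_days
sku            
A201         40
B102         28
C101         12
C102         15
C202          2
E101         44
E102         40
add column lead_days_x5 = t['lead_days'] * 5:
      lead_days  lead_days_x5
sku                          
A201         40           200
B102         28           140
C101         12            60
C102         15            75
C202          2            10
E101         44           220
E102         40           200
take 2 rows with smallest lead_days_x5:
      lead_days  lead_days_x5
sku                          
C202          2            10
C101         12            60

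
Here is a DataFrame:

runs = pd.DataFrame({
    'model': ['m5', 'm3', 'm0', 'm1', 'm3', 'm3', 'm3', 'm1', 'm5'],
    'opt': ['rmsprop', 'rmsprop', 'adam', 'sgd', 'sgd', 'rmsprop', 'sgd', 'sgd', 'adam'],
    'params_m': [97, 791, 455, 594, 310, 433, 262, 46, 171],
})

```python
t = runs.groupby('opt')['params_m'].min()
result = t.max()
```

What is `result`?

171

group by opt, min of params_m:
opt
adam       171
rmsprop     97
sgd         46
Name: params_m, dtype: int64
Finally, max of the resulting series = 171.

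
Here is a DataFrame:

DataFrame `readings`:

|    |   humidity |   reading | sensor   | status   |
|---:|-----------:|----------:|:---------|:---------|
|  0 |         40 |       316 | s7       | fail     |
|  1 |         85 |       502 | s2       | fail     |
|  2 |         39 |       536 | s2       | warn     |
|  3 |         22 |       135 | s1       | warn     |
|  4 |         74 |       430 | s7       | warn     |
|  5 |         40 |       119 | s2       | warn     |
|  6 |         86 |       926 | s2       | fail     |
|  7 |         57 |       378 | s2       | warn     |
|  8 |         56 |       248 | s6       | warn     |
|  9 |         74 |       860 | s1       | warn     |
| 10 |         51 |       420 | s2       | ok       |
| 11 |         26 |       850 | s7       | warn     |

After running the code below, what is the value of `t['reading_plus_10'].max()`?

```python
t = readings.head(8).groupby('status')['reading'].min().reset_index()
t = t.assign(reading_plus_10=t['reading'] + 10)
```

take first 8 rows:
   humidity  reading sensor status
0        40      316     s7   fail
1        85      502     s2   fail
2        39      536     s2   warn
3        22      135     s1   warn
4        74      430     s7   warn
5        40      119     s2   warn
6        86      926     s2   fail
7        57      378     s2   warn
group by status, min of reading:
status
fail    316
warn    119
Name: reading, dtype: int64
reset_index():
  status  reading
0   fail      316
1   warn      119
add column reading_plus_10 = t['reading'] + 10:
  status  reading  reading_plus_10
0   fail      316              326
1   warn      119              129
Finally, max of column 'reading_plus_10' = 326.

326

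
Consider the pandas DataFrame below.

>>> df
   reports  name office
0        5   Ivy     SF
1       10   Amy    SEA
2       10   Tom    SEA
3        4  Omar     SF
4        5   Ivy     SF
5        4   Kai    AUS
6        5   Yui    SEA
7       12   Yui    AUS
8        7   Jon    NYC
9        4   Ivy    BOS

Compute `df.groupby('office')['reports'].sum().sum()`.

group by office, sum of reports:
office
AUS    16
BOS     4
NYC     7
SEA    25
SF     14
Name: reports, dtype: int64

66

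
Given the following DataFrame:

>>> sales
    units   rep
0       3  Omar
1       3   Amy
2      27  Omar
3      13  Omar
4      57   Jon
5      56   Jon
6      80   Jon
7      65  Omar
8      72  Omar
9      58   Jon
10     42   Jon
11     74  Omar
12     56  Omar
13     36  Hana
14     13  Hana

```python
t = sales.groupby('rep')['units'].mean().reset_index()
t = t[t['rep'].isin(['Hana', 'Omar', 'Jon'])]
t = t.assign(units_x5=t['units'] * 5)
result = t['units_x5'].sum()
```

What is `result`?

636.928571429

group by rep, mean of units:
rep
Amy      3.000000
Hana    24.500000
Jon     58.600000
Omar    44.285714
Name: units, dtype: float64
reset_index():
    rep      units
0   Amy   3.000000
1  Hana  24.500000
2   Jon  58.600000
3  Omar  44.285714
filter rows where rep in ['Hana', 'Omar', 'Jon']:
    rep      units
1  Hana  24.500000
2   Jon  58.600000
3  Omar  44.285714
add column units_x5 = t['units'] * 5:
    rep      units    units_x5
1  Hana  24.500000  122.500000
2   Jon  58.600000  293.000000
3  Omar  44.285714  221.428571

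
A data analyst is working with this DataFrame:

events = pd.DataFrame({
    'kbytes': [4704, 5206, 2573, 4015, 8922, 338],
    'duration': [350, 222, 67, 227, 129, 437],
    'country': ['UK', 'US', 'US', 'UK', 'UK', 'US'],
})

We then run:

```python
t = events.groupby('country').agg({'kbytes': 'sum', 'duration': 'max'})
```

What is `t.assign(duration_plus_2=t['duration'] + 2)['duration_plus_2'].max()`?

group by country: sum(kbytes), max(duration):
         kbytes  duration
country                  
UK        17641       350
US         8117       437
add column duration_plus_2 = t['duration'] + 2:
         kbytes  duration  duration_plus_2
country                                   
UK        17641       350              352
US         8117       437              439

439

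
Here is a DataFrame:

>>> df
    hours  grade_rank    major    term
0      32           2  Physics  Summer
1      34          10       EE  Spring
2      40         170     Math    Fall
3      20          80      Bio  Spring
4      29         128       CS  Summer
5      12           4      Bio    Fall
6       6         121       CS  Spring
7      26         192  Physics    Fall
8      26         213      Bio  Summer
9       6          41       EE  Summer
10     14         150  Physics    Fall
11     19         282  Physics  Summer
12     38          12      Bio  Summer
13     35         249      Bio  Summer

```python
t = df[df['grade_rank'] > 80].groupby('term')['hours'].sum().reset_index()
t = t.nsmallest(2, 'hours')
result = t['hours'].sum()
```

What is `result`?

86

filter rows where grade_rank > 80:
    hours  grade_rank    major    term
2      40         170     Math    Fall
4      29         128       CS  Summer
6       6         121       CS  Spring
7      26         192  Physics    Fall
8      26         213      Bio  Summer
10     14         150  Physics    Fall
11     19         282  Physics  Summer
13     35         249      Bio  Summer
group by term, sum of hours:
term
Fall       80
Spring      6
Summer    109
Name: hours, dtype: int64
reset_index():
     term  hours
0    Fall     80
1  Spring      6
2  Summer    109
take 2 rows with smallest hours:
     term  hours
1  Spring      6
0    Fall     80
Then the sum of column 'hours': 86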